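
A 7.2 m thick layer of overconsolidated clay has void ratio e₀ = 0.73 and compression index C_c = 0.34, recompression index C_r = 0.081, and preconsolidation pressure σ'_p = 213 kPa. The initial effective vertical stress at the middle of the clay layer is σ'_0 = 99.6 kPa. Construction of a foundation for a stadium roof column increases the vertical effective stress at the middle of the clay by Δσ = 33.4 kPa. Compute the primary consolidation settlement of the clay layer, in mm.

S_c ≈ 42.3 mm

Final effective stress: σ'_f = 99.6 + 33.4 = 133 kPa.
σ'_f = 133 ≤ σ'_p = 213 kPa, so the clay remains overconsolidated and only the recompression index applies:
S_c = C_r·H/(1+e₀)·log₁₀(σ'_f/σ'_0) = 0.081×7.2/1.73×log₁₀(133/99.6)
    = 0.33711 × 0.12559 = 0.04234 m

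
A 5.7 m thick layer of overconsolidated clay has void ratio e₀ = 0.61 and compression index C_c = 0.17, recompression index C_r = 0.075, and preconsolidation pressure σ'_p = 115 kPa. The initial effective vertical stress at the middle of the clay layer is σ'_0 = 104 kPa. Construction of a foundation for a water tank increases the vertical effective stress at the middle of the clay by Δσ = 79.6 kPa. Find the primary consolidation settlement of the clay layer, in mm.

S_c ≈ 134 mm

Final effective stress: σ'_f = 104 + 79.6 = 183.6 kPa.
σ'_f = 183.6 > σ'_p = 115 kPa, so the stress path crosses the preconsolidation pressure — recompression up to σ'_p, then virgin compression beyond:
S_c = H/(1+e₀)·[C_r·log₁₀(σ'_p/σ'_0) + C_c·log₁₀(σ'_f/σ'_p)]
    = 5.7/1.61 × [0.075×log₁₀(115/104) + 0.17×log₁₀(183.6/115)]
    = 3.5404 × [0.0032748 + 0.03454] = 0.1339 m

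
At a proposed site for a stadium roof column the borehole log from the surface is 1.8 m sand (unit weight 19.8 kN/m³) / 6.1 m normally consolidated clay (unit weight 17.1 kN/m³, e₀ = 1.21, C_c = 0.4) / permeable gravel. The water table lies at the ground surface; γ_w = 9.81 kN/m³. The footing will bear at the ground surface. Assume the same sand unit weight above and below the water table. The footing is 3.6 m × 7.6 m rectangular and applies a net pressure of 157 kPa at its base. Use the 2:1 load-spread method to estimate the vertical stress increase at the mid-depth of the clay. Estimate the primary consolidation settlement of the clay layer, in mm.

S_c ≈ 336 mm

Mid-depth of clay below the ground surface: z = 1.8 + 6.1/2 = 4.85 m.
Total vertical stress at mid-clay: σ_v = 19.8×1.8 + 17.1×3.05 = 87.795 kPa.
Pore pressure: u = 9.81×(4.85 − 0) = 47.578 kPa.
Initial effective stress: σ'_0 = σ_v − u = 87.795 − 47.578 = 40.217 kPa.
Stress increase at mid-clay by the 2:1 spreading method:
Δσ = qBL/((B+z)(L+z)) = 157×3.6×7.6/((3.6+4.85)(7.6+4.85)) = 40.831 kPa
Final effective stress: σ'_f = σ'_0 + Δσ = 40.217 + 40.831 = 81.048 kPa.
Normally consolidated clay, so the full stress increment lies on the virgin compression line:
S_c = C_c·H/(1+e₀)·log₁₀(σ'_f/σ'_0) = 0.4×6.1/(1+1.21)×log₁₀(81.048/40.217)
    = 1.1041 × 0.30433 = 0.336 m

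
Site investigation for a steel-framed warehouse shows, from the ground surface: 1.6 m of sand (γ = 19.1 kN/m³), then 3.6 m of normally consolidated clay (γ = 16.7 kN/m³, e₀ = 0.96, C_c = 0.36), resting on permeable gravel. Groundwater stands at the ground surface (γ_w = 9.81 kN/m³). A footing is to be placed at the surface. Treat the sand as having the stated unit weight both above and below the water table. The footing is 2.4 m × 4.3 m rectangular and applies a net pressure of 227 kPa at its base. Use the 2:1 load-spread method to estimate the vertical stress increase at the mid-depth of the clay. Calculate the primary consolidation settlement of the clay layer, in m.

S_c ≈ 0.308 m

Mid-depth of clay below the ground surface: z = 1.6 + 3.6/2 = 3.4 m.
Total vertical stress at mid-clay: σ_v = 19.1×1.6 + 16.7×1.8 = 60.62 kPa.
Pore pressure: u = 9.81×(3.4 − 0) = 33.354 kPa.
Initial effective stress: σ'_0 = σ_v − u = 60.62 − 33.354 = 27.266 kPa.
Stress increase at mid-clay by the 2:1 spreading method:
Δσ = qBL/((B+z)(L+z)) = 227×2.4×4.3/((2.4+3.4)(4.3+3.4)) = 52.455 kPa
Final effective stress: σ'_f = σ'_0 + Δσ = 27.266 + 52.455 = 79.721 kPa.
Normally consolidated clay, so the full stress increment lies on the virgin compression line:
S_c = C_c·H/(1+e₀)·log₁₀(σ'_f/σ'_0) = 0.36×3.6/(1+0.96)×log₁₀(79.721/27.266)
    = 0.66122 × 0.46595 = 0.3081 m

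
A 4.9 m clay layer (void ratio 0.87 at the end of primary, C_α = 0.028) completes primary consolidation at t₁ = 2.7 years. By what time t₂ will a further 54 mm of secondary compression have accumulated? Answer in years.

S_s = C_α·H/(1+e_p)·log₁₀(t₂/t₁) ⇒ log₁₀(t₂/t₁) = S_s·(1+e_p)/(C_α·H).
log₁₀(t₂/t₁) = 0.054 × (1+0.87) / (0.028×4.9) = 0.736
t₂ = t₁ × 10^0.736 = 2.7 × 5.445 = 14.7 years

t₂ ≈ 14.7 years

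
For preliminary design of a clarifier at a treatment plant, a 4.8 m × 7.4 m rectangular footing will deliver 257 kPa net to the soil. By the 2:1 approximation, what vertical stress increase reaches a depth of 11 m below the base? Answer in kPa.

By the 2:1 method the load spreads at 1 horizontal : 2 vertical, so at depth z the loaded area has grown by z in each plan dimension:
Δσ = qBL/((B+z)(L+z)) = 257×4.8×7.4/((4.8+11)(7.4+11)) = 31.4 kPa

Δσ_z ≈ 31.4 kPa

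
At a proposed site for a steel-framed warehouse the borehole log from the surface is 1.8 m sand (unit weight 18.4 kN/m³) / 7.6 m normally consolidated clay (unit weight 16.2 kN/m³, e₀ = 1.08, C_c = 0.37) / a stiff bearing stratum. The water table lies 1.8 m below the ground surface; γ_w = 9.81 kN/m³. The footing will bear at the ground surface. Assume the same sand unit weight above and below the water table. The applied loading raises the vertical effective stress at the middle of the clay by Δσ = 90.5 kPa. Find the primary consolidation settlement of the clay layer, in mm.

S_c ≈ 556 mm

Mid-depth of clay below the ground surface: z = 1.8 + 7.6/2 = 5.6 m.
Total vertical stress at mid-clay: σ_v = 18.4×1.8 + 16.2×3.8 = 94.68 kPa.
Pore pressure: u = 9.81×(5.6 − 1.8) = 37.278 kPa.
Initial effective stress: σ'_0 = σ_v − u = 94.68 − 37.278 = 57.402 kPa.
Final effective stress: σ'_f = σ'_0 + Δσ = 57.402 + 90.5 = 147.9 kPa.
Normally consolidated clay, so the full stress increment lies on the virgin compression line:
S_c = C_c·H/(1+e₀)·log₁₀(σ'_f/σ'_0) = 0.37×7.6/(1+1.08)×log₁₀(147.9/57.402)
    = 1.3519 × 0.41104 = 0.5557 m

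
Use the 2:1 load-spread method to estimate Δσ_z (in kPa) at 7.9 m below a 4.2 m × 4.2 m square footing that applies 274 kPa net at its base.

By the 2:1 method the load spreads at 1 horizontal : 2 vertical, so at depth z the loaded area has grown by z in each plan dimension:
Δσ = qBL/((B+z)(L+z)) = 274×4.2×4.2/((4.2+7.9)(4.2+7.9)) = 33.012 kPa

Δσ_z ≈ 33 kPa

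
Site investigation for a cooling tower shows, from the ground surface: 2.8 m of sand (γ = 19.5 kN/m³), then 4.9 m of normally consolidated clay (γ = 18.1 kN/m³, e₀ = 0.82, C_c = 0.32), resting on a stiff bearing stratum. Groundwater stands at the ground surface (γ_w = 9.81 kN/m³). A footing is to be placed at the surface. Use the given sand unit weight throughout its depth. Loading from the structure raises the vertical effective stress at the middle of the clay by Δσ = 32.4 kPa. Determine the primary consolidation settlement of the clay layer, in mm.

S_c ≈ 195 mm

Mid-depth of clay below the ground surface: z = 2.8 + 4.9/2 = 5.25 m.
Total vertical stress at mid-clay: σ_v = 19.5×2.8 + 18.1×2.45 = 98.945 kPa.
Pore pressure: u = 9.81×(5.25 − 0) = 51.503 kPa.
Initial effective stress: σ'_0 = σ_v − u = 98.945 − 51.503 = 47.442 kPa.
Final effective stress: σ'_f = σ'_0 + Δσ = 47.442 + 32.4 = 79.842 kPa.
Normally consolidated clay, so the full stress increment lies on the virgin compression line:
S_c = C_c·H/(1+e₀)·log₁₀(σ'_f/σ'_0) = 0.32×4.9/(1+0.82)×log₁₀(79.842/47.442)
    = 0.86154 × 0.22607 = 0.1948 m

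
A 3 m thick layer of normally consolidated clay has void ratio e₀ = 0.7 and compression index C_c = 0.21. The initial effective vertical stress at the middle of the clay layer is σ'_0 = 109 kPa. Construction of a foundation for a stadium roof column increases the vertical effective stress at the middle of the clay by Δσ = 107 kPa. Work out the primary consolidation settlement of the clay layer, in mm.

Final effective stress: σ'_f = σ'_0 + Δσ = 109 + 107 = 216 kPa.
Normally consolidated clay, so the full stress increment lies on the virgin compression line:
S_c = C_c·H/(1+e₀)·log₁₀(σ'_f/σ'_0) = 0.21×3/(1+0.7)×log₁₀(216/109)
    = 0.37059 × 0.29703 = 0.1101 m

S_c ≈ 110 mm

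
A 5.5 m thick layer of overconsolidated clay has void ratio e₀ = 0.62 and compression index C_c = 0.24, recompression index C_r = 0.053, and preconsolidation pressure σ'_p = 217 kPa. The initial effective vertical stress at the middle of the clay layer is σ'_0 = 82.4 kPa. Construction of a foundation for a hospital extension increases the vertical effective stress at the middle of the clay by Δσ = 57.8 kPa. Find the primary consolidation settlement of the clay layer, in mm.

Final effective stress: σ'_f = 82.4 + 57.8 = 140.2 kPa.
σ'_f = 140.2 ≤ σ'_p = 217 kPa, so the clay remains overconsolidated and only the recompression index applies:
S_c = C_r·H/(1+e₀)·log₁₀(σ'_f/σ'_0) = 0.053×5.5/1.62×log₁₀(140.2/82.4)
    = 0.17994 × 0.23082 = 0.04153 m

S_c ≈ 41.5 mm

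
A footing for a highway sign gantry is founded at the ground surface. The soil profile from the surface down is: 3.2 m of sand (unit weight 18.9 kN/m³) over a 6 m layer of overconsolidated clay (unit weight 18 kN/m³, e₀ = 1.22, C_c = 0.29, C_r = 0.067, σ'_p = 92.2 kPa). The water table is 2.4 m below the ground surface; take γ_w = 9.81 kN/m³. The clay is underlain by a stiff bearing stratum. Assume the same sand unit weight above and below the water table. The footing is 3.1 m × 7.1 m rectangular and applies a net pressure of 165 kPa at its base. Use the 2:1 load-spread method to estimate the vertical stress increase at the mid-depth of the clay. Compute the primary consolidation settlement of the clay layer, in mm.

Mid-depth of clay below the ground surface: z = 3.2 + 6/2 = 6.2 m.
Total vertical stress at mid-clay: σ_v = 18.9×3.2 + 18×3 = 114.48 kPa.
Pore pressure: u = 9.81×(6.2 − 2.4) = 37.278 kPa.
Initial effective stress: σ'_0 = σ_v − u = 114.48 − 37.278 = 77.202 kPa.
Stress increase at mid-clay by the 2:1 spreading method:
Δσ = qBL/((B+z)(L+z)) = 165×3.1×7.1/((3.1+6.2)(7.1+6.2)) = 29.361 kPa
Final effective stress: σ'_f = 77.202 + 29.361 = 106.56 kPa.
σ'_f = 106.56 > σ'_p = 92.2 kPa, so the stress path crosses the preconsolidation pressure — recompression up to σ'_p, then virgin compression beyond:
S_c = H/(1+e₀)·[C_r·log₁₀(σ'_p/σ'_0) + C_c·log₁₀(σ'_f/σ'_p)]
    = 6/2.22 × [0.067×log₁₀(92.2/77.202) + 0.29×log₁₀(106.56/92.2)]
    = 2.7027 × [0.0051659 + 0.01823] = 0.06323 m

S_c ≈ 63.2 mm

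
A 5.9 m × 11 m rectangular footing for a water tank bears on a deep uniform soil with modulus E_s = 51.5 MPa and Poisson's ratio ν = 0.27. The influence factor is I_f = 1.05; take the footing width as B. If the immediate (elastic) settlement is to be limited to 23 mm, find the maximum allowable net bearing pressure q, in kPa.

E_s = 51.5 MPa = 51500 kPa.
S_e = q·B·(1−ν²)/E_s · I_f  ⇒  q = S_e·E_s / (B·(1−ν²)·I_f).
q = 0.023 × 51500 / (5.9 × 0.9271 × 1.05) = 206.2 kPa

q ≈ 206 kPa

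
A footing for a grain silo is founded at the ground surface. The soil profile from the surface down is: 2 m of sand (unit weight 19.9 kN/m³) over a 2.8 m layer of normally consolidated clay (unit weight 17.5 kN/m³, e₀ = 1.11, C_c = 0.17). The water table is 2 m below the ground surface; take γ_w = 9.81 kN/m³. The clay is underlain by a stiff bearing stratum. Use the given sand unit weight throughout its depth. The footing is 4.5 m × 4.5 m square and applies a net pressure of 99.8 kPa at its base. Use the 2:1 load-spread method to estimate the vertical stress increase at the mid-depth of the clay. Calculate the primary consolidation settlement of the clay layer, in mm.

Mid-depth of clay below the ground surface: z = 2 + 2.8/2 = 3.4 m.
Total vertical stress at mid-clay: σ_v = 19.9×2 + 17.5×1.4 = 64.3 kPa.
Pore pressure: u = 9.81×(3.4 − 2) = 13.734 kPa.
Initial effective stress: σ'_0 = σ_v − u = 64.3 − 13.734 = 50.566 kPa.
Stress increase at mid-clay by the 2:1 spreading method:
Δσ = qBL/((B+z)(L+z)) = 99.8×4.5×4.5/((4.5+3.4)(4.5+3.4)) = 32.382 kPa
Final effective stress: σ'_f = σ'_0 + Δσ = 50.566 + 32.382 = 82.948 kPa.
Normally consolidated clay, so the full stress increment lies on the virgin compression line:
S_c = C_c·H/(1+e₀)·log₁₀(σ'_f/σ'_0) = 0.17×2.8/(1+1.11)×log₁₀(82.948/50.566)
    = 0.22559 × 0.21495 = 0.04849 m

S_c ≈ 48.5 mm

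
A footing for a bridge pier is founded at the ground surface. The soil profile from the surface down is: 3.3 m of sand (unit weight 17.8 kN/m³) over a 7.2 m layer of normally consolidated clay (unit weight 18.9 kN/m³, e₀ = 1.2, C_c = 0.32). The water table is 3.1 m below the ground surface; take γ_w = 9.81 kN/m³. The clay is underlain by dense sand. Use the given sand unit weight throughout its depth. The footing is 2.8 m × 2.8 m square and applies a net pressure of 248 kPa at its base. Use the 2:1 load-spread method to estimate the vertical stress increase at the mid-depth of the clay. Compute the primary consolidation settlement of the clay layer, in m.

S_c ≈ 0.0945 m

Mid-depth of clay below the ground surface: z = 3.3 + 7.2/2 = 6.9 m.
Total vertical stress at mid-clay: σ_v = 17.8×3.3 + 18.9×3.6 = 126.78 kPa.
Pore pressure: u = 9.81×(6.9 − 3.1) = 37.278 kPa.
Initial effective stress: σ'_0 = σ_v − u = 126.78 − 37.278 = 89.502 kPa.
Stress increase at mid-clay by the 2:1 spreading method:
Δσ = qBL/((B+z)(L+z)) = 248×2.8×2.8/((2.8+6.9)(2.8+6.9)) = 20.664 kPa
Final effective stress: σ'_f = σ'_0 + Δσ = 89.502 + 20.664 = 110.17 kPa.
Normally consolidated clay, so the full stress increment lies on the virgin compression line:
S_c = C_c·H/(1+e₀)·log₁₀(σ'_f/σ'_0) = 0.32×7.2/(1+1.2)×log₁₀(110.17/89.502)
    = 1.0473 × 0.090231 = 0.0945 m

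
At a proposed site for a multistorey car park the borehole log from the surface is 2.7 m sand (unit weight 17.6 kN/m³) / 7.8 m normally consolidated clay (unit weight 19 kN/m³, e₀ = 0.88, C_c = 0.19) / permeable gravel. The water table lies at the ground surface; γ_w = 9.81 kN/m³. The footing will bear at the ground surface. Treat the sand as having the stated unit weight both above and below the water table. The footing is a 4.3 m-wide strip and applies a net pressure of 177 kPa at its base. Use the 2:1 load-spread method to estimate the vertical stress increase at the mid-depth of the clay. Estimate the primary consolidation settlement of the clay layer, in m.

S_c ≈ 0.274 m

Mid-depth of clay below the ground surface: z = 2.7 + 7.8/2 = 6.6 m.
Total vertical stress at mid-clay: σ_v = 17.6×2.7 + 19×3.9 = 121.62 kPa.
Pore pressure: u = 9.81×(6.6 − 0) = 64.746 kPa.
Initial effective stress: σ'_0 = σ_v − u = 121.62 − 64.746 = 56.874 kPa.
Stress increase at mid-clay by the 2:1 spreading method:
Δσ = qB/(B+z) = 177×4.3/(4.3+6.6) = 69.826 kPa
Final effective stress: σ'_f = σ'_0 + Δσ = 56.874 + 69.826 = 126.7 kPa.
Normally consolidated clay, so the full stress increment lies on the virgin compression line:
S_c = C_c·H/(1+e₀)·log₁₀(σ'_f/σ'_0) = 0.19×7.8/(1+0.88)×log₁₀(126.7/56.874)
    = 0.7883 × 0.34786 = 0.2742 m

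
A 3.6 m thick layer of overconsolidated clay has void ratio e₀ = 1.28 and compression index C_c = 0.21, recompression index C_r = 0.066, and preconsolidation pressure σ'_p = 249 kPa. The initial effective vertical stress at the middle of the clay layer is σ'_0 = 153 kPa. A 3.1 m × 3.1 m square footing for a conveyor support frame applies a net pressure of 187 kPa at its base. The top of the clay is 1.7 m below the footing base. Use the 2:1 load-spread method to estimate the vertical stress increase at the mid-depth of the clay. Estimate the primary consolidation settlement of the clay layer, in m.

S_c ≈ 0.0108 m

Mid-depth of clay below the footing base: z = 1.7 + 3.6/2 = 3.5 m.
Stress increase at mid-clay by the 2:1 spreading method:
Δσ = qBL/((B+z)(L+z)) = 187×3.1×3.1/((3.1+3.5)(3.1+3.5)) = 41.255 kPa
Final effective stress: σ'_f = 153 + 41.255 = 194.25 kPa.
σ'_f = 194.25 ≤ σ'_p = 249 kPa, so the clay remains overconsolidated and only the recompression index applies:
S_c = C_r·H/(1+e₀)·log₁₀(σ'_f/σ'_0) = 0.066×3.6/2.28×log₁₀(194.25/153)
    = 0.10421 × 0.10367 = 0.0108 m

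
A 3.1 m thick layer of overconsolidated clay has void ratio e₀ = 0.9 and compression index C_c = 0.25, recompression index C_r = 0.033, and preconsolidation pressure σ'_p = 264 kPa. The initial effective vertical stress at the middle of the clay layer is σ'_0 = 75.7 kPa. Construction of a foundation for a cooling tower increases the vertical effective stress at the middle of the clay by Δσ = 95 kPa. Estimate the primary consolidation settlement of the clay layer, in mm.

Final effective stress: σ'_f = 75.7 + 95 = 170.7 kPa.
σ'_f = 170.7 ≤ σ'_p = 264 kPa, so the clay remains overconsolidated and only the recompression index applies:
S_c = C_r·H/(1+e₀)·log₁₀(σ'_f/σ'_0) = 0.033×3.1/1.9×log₁₀(170.7/75.7)
    = 0.053843 × 0.35314 = 0.01901 m

S_c ≈ 19 mm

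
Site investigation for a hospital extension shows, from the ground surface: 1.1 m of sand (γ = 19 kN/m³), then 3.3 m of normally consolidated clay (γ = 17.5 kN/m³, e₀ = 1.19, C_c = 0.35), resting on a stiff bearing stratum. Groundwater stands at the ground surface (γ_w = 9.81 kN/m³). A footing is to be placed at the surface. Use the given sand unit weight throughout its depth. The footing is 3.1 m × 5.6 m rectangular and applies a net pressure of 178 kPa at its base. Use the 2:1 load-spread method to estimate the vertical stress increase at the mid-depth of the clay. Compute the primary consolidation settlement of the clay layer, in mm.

S_c ≈ 304 mm

Mid-depth of clay below the ground surface: z = 1.1 + 3.3/2 = 2.75 m.
Total vertical stress at mid-clay: σ_v = 19×1.1 + 17.5×1.65 = 49.775 kPa.
Pore pressure: u = 9.81×(2.75 − 0) = 26.978 kPa.
Initial effective stress: σ'_0 = σ_v − u = 49.775 − 26.978 = 22.797 kPa.
Stress increase at mid-clay by the 2:1 spreading method:
Δσ = qBL/((B+z)(L+z)) = 178×3.1×5.6/((3.1+2.75)(5.6+2.75)) = 63.26 kPa
Final effective stress: σ'_f = σ'_0 + Δσ = 22.797 + 63.26 = 86.057 kPa.
Normally consolidated clay, so the full stress increment lies on the virgin compression line:
S_c = C_c·H/(1+e₀)·log₁₀(σ'_f/σ'_0) = 0.35×3.3/(1+1.19)×log₁₀(86.057/22.797)
    = 0.5274 × 0.57691 = 0.3043 m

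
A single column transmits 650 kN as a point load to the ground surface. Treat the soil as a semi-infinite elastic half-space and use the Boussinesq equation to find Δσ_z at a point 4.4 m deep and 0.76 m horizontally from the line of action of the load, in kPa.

Boussinesq vertical stress below a point load on an elastic half-space:
Δσ_z = 3P/(2πz²) · [1 + (r/z)²]^(−5/2)
r/z = 0.76/4.4 = 0.17273; [1+(r/z)²]^(−5/2) = 0.92914.
Δσ_z = 3×650/(2π×4.4²) × 0.92914 = 16.031 × 0.92914 = 14.9 kPa

Δσ_z ≈ 14.9 kPa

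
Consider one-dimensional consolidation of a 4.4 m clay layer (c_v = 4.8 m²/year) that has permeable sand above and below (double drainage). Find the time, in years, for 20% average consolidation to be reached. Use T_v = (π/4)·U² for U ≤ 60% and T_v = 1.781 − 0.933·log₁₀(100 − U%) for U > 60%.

t ≈ 0.0317 years

Drainage path length: H_d = H/2 = 2.2 m (double drainage).
U ≤ 60%: T_v = (π/4)·U² = (π/4)×0.2² = 0.031416.
t = T_v·H_d²/c_v = 0.031416×2.2²/4.8 = 0.03168 years.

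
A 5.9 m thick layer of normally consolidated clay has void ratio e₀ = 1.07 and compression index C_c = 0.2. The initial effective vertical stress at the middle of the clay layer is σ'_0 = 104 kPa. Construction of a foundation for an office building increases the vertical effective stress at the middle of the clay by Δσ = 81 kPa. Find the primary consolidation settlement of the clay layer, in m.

S_c ≈ 0.143 m

Final effective stress: σ'_f = σ'_0 + Δσ = 104 + 81 = 185 kPa.
Normally consolidated clay, so the full stress increment lies on the virgin compression line:
S_c = C_c·H/(1+e₀)·log₁₀(σ'_f/σ'_0) = 0.2×5.9/(1+1.07)×log₁₀(185/104)
    = 0.57005 × 0.25014 = 0.1426 m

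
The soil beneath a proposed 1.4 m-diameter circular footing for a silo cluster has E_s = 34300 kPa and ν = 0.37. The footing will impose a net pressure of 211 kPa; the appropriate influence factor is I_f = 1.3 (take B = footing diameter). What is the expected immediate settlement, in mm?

Immediate (elastic) settlement: S_e = q·B·(1−ν²)/E_s · I_f.
S_e = 211 × 1.4 × (1 − 0.37²) / 34300 × 1.3
    = 211 × 1.4 × 0.8631 / 34300 × 1.3
    = 0.009663 m = 9.663 mm

S_e ≈ 9.66 mm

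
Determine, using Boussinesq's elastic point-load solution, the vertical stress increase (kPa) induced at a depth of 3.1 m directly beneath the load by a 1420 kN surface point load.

Δσ_z ≈ 70.6 kPa

Boussinesq vertical stress below a point load on an elastic half-space:
Δσ_z = 3P/(2πz²) · [1 + (r/z)²]^(−5/2)
r/z = 0/3.1 = 0; [1+(r/z)²]^(−5/2) = 1.
Δσ_z = 3×1420/(2π×3.1²) × 1 = 70.552 × 1 = 70.55 kPa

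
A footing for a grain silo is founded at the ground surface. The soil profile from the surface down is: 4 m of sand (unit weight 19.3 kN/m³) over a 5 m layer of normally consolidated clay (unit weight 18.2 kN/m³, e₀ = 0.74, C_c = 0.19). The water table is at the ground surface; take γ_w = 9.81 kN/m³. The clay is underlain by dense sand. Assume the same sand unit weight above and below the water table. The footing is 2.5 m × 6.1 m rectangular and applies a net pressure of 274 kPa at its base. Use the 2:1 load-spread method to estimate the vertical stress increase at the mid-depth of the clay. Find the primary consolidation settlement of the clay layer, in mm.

S_c ≈ 115 mm

Mid-depth of clay below the ground surface: z = 4 + 5/2 = 6.5 m.
Total vertical stress at mid-clay: σ_v = 19.3×4 + 18.2×2.5 = 122.7 kPa.
Pore pressure: u = 9.81×(6.5 − 0) = 63.765 kPa.
Initial effective stress: σ'_0 = σ_v − u = 122.7 − 63.765 = 58.935 kPa.
Stress increase at mid-clay by the 2:1 spreading method:
Δσ = qBL/((B+z)(L+z)) = 274×2.5×6.1/((2.5+6.5)(6.1+6.5)) = 36.847 kPa
Final effective stress: σ'_f = σ'_0 + Δσ = 58.935 + 36.847 = 95.782 kPa.
Normally consolidated clay, so the full stress increment lies on the virgin compression line:
S_c = C_c·H/(1+e₀)·log₁₀(σ'_f/σ'_0) = 0.19×5/(1+0.74)×log₁₀(95.782/58.935)
    = 0.54598 × 0.21091 = 0.1152 m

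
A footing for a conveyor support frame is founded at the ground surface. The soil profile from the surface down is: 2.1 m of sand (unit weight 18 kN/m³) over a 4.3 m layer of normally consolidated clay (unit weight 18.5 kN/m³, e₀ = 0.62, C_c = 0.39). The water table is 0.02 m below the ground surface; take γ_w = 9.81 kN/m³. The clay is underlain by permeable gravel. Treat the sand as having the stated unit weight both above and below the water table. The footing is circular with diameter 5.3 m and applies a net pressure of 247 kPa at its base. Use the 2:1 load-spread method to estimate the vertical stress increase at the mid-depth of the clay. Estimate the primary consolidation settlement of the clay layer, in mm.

S_c ≈ 510 mm

Mid-depth of clay below the ground surface: z = 2.1 + 4.3/2 = 4.25 m.
Total vertical stress at mid-clay: σ_v = 18×2.1 + 18.5×2.15 = 77.575 kPa.
Pore pressure: u = 9.81×(4.25 − 0.02) = 41.496 kPa.
Initial effective stress: σ'_0 = σ_v − u = 77.575 − 41.496 = 36.079 kPa.
Stress increase at mid-clay by the 2:1 spreading method:
Δσ ≈ qD²/(D+z)² = 247×5.3²/(5.3+4.25)² = 76.075 kPa
Final effective stress: σ'_f = σ'_0 + Δσ = 36.079 + 76.075 = 112.15 kPa.
Normally consolidated clay, so the full stress increment lies on the virgin compression line:
S_c = C_c·H/(1+e₀)·log₁₀(σ'_f/σ'_0) = 0.39×4.3/(1+0.62)×log₁₀(112.15/36.079)
    = 1.0352 × 0.49254 = 0.5099 m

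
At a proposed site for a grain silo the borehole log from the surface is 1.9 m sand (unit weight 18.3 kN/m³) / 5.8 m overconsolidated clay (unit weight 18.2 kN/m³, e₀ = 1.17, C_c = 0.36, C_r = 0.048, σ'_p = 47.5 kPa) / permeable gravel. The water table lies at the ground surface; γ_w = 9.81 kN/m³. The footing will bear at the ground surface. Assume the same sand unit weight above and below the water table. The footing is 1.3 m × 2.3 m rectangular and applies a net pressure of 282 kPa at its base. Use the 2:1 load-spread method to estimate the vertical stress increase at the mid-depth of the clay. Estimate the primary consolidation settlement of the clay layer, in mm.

Mid-depth of clay below the ground surface: z = 1.9 + 5.8/2 = 4.8 m.
Total vertical stress at mid-clay: σ_v = 18.3×1.9 + 18.2×2.9 = 87.55 kPa.
Pore pressure: u = 9.81×(4.8 − 0) = 47.088 kPa.
Initial effective stress: σ'_0 = σ_v − u = 87.55 − 47.088 = 40.462 kPa.
Stress increase at mid-clay by the 2:1 spreading method:
Δσ = qBL/((B+z)(L+z)) = 282×1.3×2.3/((1.3+4.8)(2.3+4.8)) = 19.468 kPa
Final effective stress: σ'_f = 40.462 + 19.468 = 59.93 kPa.
σ'_f = 59.93 > σ'_p = 47.5 kPa, so the stress path crosses the preconsolidation pressure — recompression up to σ'_p, then virgin compression beyond:
S_c = H/(1+e₀)·[C_r·log₁₀(σ'_p/σ'_0) + C_c·log₁₀(σ'_f/σ'_p)]
    = 5.8/2.17 × [0.048×log₁₀(47.5/40.462) + 0.36×log₁₀(59.93/47.5)]
    = 2.6728 × [0.003343 + 0.036342] = 0.1061 m

S_c ≈ 106 mm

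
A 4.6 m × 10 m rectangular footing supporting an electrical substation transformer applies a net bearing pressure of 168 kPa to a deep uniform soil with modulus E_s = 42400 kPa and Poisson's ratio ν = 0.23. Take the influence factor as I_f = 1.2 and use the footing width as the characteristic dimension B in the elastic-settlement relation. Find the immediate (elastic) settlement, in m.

S_e ≈ 0.0207 m

Immediate (elastic) settlement: S_e = q·B·(1−ν²)/E_s · I_f.
S_e = 168 × 4.6 × (1 − 0.23²) / 42400 × 1.2
    = 168 × 4.6 × 0.9471 / 42400 × 1.2
    = 0.02071 m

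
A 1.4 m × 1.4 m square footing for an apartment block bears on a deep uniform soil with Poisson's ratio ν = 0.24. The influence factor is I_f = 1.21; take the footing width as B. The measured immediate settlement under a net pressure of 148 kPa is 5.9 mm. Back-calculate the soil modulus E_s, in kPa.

E_s ≈ 40000 kPa

S_e = q·B·(1−ν²)/E_s · I_f  ⇒  E_s = q·B·(1−ν²)·I_f / S_e.
E_s = 148 × 1.4 × 0.9424 × 1.21 / 0.0059 = 40050 kPa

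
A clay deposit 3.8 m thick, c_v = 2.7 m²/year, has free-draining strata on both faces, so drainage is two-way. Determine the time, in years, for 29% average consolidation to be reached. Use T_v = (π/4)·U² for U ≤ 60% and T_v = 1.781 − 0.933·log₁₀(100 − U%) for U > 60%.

t ≈ 0.0883 years

Drainage path length: H_d = H/2 = 1.9 m (double drainage).
U ≤ 60%: T_v = (π/4)·U² = (π/4)×0.29² = 0.066052.
t = T_v·H_d²/c_v = 0.066052×1.9²/2.7 = 0.08831 years.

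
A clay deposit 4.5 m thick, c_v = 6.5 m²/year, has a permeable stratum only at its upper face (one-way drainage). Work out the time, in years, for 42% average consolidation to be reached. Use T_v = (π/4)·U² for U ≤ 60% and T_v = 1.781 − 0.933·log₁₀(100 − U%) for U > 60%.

Drainage path length: H_d = H = 4.5 m (single drainage).
U ≤ 60%: T_v = (π/4)·U² = (π/4)×0.42² = 0.13854.
t = T_v·H_d²/c_v = 0.13854×4.5²/6.5 = 0.4316 years.

t ≈ 0.432 years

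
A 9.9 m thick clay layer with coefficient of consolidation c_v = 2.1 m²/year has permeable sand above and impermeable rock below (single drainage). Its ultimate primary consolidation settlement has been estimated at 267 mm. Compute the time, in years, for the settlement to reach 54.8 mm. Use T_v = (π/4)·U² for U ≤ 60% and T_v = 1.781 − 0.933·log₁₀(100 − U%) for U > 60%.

Drainage path length: H_d = H = 9.9 m (single drainage).
U = S(t)/S_ult = 54.8/267 = 0.2052.
U ≤ 60%: T_v = (π/4)·U² = (π/4)×0.20524² = 0.033085.
t = T_v·H_d²/c_v = 0.033085×9.9²/2.1 = 1.544 years.

t ≈ 1.54 years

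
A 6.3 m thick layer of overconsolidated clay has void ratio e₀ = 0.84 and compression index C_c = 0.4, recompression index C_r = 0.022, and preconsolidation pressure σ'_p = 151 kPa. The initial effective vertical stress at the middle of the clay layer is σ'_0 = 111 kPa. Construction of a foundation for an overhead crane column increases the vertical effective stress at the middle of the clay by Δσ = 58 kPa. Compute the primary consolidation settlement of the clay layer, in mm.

Final effective stress: σ'_f = 111 + 58 = 169 kPa.
σ'_f = 169 > σ'_p = 151 kPa, so the stress path crosses the preconsolidation pressure — recompression up to σ'_p, then virgin compression beyond:
S_c = H/(1+e₀)·[C_r·log₁₀(σ'_p/σ'_0) + C_c·log₁₀(σ'_f/σ'_p)]
    = 6.3/1.84 × [0.022×log₁₀(151/111) + 0.4×log₁₀(169/151)]
    = 3.4239 × [0.0029404 + 0.019564] = 0.07705 m

S_c ≈ 77.1 mm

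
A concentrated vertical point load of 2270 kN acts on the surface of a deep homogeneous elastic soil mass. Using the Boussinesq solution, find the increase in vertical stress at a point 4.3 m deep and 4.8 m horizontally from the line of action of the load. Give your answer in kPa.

Δσ_z ≈ 7.75 kPa

Boussinesq vertical stress below a point load on an elastic half-space:
Δσ_z = 3P/(2πz²) · [1 + (r/z)²]^(−5/2)
r/z = 4.8/4.3 = 1.1163; [1+(r/z)²]^(−5/2) = 0.13226.
Δσ_z = 3×2270/(2π×4.3²) × 0.13226 = 58.618 × 0.13226 = 7.753 kPa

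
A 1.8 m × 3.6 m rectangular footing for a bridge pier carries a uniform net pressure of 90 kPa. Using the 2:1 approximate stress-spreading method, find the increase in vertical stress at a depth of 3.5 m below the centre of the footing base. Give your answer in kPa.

By the 2:1 method the load spreads at 1 horizontal : 2 vertical, so at depth z the loaded area has grown by z in each plan dimension:
Δσ = qBL/((B+z)(L+z)) = 90×1.8×3.6/((1.8+3.5)(3.6+3.5)) = 15.498 kPa

Δσ_z ≈ 15.5 kPa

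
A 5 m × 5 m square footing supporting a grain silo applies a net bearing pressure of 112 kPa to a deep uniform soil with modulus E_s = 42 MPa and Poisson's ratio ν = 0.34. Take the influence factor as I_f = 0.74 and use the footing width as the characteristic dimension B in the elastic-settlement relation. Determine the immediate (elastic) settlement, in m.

Immediate (elastic) settlement: S_e = q·B·(1−ν²)/E_s · I_f.
E_s = 42 MPa = 42000 kPa.
S_e = 112 × 5 × (1 − 0.34²) / 42000 × 0.74
    = 112 × 5 × 0.8844 / 42000 × 0.74
    = 0.008726 m

S_e ≈ 0.00873 m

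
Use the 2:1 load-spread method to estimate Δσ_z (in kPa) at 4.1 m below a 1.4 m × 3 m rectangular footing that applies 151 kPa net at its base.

By the 2:1 method the load spreads at 1 horizontal : 2 vertical, so at depth z the loaded area has grown by z in each plan dimension:
Δσ = qBL/((B+z)(L+z)) = 151×1.4×3/((1.4+4.1)(3+4.1)) = 16.241 kPa

Δσ_z ≈ 16.2 kPa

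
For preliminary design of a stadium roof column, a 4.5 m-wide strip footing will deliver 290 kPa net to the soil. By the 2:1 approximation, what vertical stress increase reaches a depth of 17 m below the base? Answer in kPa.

Δσ_z ≈ 60.7 kPa

By the 2:1 method the load spreads at 1 horizontal : 2 vertical, so at depth z the loaded area has grown by z in each plan dimension:
Δσ = qB/(B+z) = 290×4.5/(4.5+17) = 60.698 kPa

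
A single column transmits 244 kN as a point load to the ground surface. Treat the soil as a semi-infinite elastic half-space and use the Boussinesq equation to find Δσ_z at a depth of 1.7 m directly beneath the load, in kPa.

Δσ_z ≈ 40.3 kPa

Boussinesq vertical stress below a point load on an elastic half-space:
Δσ_z = 3P/(2πz²) · [1 + (r/z)²]^(−5/2)
r/z = 0/1.7 = 0; [1+(r/z)²]^(−5/2) = 1.
Δσ_z = 3×244/(2π×1.7²) × 1 = 40.312 × 1 = 40.31 kPa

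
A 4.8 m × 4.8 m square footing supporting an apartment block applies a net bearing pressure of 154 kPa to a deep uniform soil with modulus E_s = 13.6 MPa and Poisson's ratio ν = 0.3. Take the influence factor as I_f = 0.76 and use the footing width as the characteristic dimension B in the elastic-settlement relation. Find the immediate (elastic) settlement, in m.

S_e ≈ 0.0376 m

Immediate (elastic) settlement: S_e = q·B·(1−ν²)/E_s · I_f.
E_s = 13.6 MPa = 13600 kPa.
S_e = 154 × 4.8 × (1 − 0.3²) / 13600 × 0.76
    = 154 × 4.8 × 0.91 / 13600 × 0.76
    = 0.03759 m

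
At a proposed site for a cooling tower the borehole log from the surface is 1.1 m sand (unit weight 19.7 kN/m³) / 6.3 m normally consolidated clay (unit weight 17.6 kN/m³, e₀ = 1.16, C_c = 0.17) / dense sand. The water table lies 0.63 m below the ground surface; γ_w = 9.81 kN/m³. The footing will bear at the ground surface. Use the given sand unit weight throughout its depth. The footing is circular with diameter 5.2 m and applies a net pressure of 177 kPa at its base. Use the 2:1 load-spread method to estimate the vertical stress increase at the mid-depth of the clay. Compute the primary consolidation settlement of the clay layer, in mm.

Mid-depth of clay below the ground surface: z = 1.1 + 6.3/2 = 4.25 m.
Total vertical stress at mid-clay: σ_v = 19.7×1.1 + 17.6×3.15 = 77.11 kPa.
Pore pressure: u = 9.81×(4.25 − 0.63) = 35.512 kPa.
Initial effective stress: σ'_0 = σ_v − u = 77.11 − 35.512 = 41.598 kPa.
Stress increase at mid-clay by the 2:1 spreading method:
Δσ ≈ qD²/(D+z)² = 177×5.2²/(5.2+4.25)² = 53.594 kPa
Final effective stress: σ'_f = σ'_0 + Δσ = 41.598 + 53.594 = 95.192 kPa.
Normally consolidated clay, so the full stress increment lies on the virgin compression line:
S_c = C_c·H/(1+e₀)·log₁₀(σ'_f/σ'_0) = 0.17×6.3/(1+1.16)×log₁₀(95.192/41.598)
    = 0.49583 × 0.35953 = 0.1783 m

S_c ≈ 178 mm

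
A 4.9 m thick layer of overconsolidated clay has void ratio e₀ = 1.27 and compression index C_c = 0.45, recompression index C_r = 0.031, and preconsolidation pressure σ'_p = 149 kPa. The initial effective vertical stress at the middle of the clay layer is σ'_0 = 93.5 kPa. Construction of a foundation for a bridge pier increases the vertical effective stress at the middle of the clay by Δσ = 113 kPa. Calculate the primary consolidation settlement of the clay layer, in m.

Final effective stress: σ'_f = 93.5 + 113 = 206.5 kPa.
σ'_f = 206.5 > σ'_p = 149 kPa, so the stress path crosses the preconsolidation pressure — recompression up to σ'_p, then virgin compression beyond:
S_c = H/(1+e₀)·[C_r·log₁₀(σ'_p/σ'_0) + C_c·log₁₀(σ'_f/σ'_p)]
    = 4.9/2.27 × [0.031×log₁₀(149/93.5) + 0.45×log₁₀(206.5/149)]
    = 2.1586 × [0.0062736 + 0.06378] = 0.1512 m

S_c ≈ 0.151 m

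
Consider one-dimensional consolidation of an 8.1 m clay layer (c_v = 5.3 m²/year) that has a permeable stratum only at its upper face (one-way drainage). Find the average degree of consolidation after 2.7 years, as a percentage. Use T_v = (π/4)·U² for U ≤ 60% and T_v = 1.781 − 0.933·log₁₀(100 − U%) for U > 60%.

U ≈ 52.7 %

Drainage path length: H_d = H = 8.1 m (single drainage).
T_v = c_v·t/H_d² = 5.3×2.7/8.1² = 0.21811.
T_v = 0.21811 corresponds to the U ≤ 60% branch:
U = √(4T_v/π) = 0.527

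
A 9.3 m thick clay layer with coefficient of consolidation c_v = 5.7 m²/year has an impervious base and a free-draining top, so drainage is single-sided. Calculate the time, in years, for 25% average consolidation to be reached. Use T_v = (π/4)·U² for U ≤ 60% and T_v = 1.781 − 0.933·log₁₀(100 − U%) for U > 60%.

Drainage path length: H_d = H = 9.3 m (single drainage).
U ≤ 60%: T_v = (π/4)·U² = (π/4)×0.25² = 0.049087.
t = T_v·H_d²/c_v = 0.049087×9.3²/5.7 = 0.7448 years.

t ≈ 0.745 years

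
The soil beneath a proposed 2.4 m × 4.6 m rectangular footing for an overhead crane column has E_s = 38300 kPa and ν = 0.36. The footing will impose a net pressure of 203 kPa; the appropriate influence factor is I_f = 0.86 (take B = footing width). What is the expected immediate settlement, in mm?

Immediate (elastic) settlement: S_e = q·B·(1−ν²)/E_s · I_f.
S_e = 203 × 2.4 × (1 − 0.36²) / 38300 × 0.86
    = 203 × 2.4 × 0.8704 / 38300 × 0.86
    = 0.009522 m = 9.522 mm

S_e ≈ 9.52 mm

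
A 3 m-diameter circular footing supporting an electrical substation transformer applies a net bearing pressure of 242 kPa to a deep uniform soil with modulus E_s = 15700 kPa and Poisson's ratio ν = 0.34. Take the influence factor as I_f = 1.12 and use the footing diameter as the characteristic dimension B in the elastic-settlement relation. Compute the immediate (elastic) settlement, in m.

S_e ≈ 0.0458 m

Immediate (elastic) settlement: S_e = q·B·(1−ν²)/E_s · I_f.
S_e = 242 × 3 × (1 − 0.34²) / 15700 × 1.12
    = 242 × 3 × 0.8844 / 15700 × 1.12
    = 0.0458 m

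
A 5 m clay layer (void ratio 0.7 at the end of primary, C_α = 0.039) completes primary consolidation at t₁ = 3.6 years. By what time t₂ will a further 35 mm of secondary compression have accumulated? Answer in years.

S_s = C_α·H/(1+e_p)·log₁₀(t₂/t₁) ⇒ log₁₀(t₂/t₁) = S_s·(1+e_p)/(C_α·H).
log₁₀(t₂/t₁) = 0.035 × (1+0.7) / (0.039×5) = 0.3051
t₂ = t₁ × 10^0.3051 = 3.6 × 2.019 = 7.268 years

t₂ ≈ 7.27 years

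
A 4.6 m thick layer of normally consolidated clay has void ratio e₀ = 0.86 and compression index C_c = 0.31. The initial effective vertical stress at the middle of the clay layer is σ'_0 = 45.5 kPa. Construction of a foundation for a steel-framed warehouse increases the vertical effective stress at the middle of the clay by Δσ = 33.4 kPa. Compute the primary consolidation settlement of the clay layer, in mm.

S_c ≈ 183 mm

Final effective stress: σ'_f = σ'_0 + Δσ = 45.5 + 33.4 = 78.9 kPa.
Normally consolidated clay, so the full stress increment lies on the virgin compression line:
S_c = C_c·H/(1+e₀)·log₁₀(σ'_f/σ'_0) = 0.31×4.6/(1+0.86)×log₁₀(78.9/45.5)
    = 0.76667 × 0.23907 = 0.1833 m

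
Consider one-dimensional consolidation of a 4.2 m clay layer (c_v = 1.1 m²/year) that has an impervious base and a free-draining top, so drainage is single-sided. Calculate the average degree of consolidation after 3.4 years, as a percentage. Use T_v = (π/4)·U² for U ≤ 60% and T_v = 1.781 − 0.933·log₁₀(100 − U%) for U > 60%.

U ≈ 52 %

Drainage path length: H_d = H = 4.2 m (single drainage).
T_v = c_v·t/H_d² = 1.1×3.4/4.2² = 0.21202.
T_v = 0.21202 corresponds to the U ≤ 60% branch:
U = √(4T_v/π) = 0.5196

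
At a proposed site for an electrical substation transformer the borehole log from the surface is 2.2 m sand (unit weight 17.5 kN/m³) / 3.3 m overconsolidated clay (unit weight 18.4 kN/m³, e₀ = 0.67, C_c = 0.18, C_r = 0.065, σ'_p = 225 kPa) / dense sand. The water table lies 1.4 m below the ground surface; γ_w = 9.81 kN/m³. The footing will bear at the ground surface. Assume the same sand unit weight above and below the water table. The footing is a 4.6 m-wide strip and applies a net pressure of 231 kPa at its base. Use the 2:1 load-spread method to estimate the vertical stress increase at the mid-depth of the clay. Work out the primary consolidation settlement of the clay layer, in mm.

S_c ≈ 74.5 mm

Mid-depth of clay below the ground surface: z = 2.2 + 3.3/2 = 3.85 m.
Total vertical stress at mid-clay: σ_v = 17.5×2.2 + 18.4×1.65 = 68.86 kPa.
Pore pressure: u = 9.81×(3.85 − 1.4) = 24.035 kPa.
Initial effective stress: σ'_0 = σ_v − u = 68.86 − 24.035 = 44.825 kPa.
Stress increase at mid-clay by the 2:1 spreading method:
Δσ = qB/(B+z) = 231×4.6/(4.6+3.85) = 125.75 kPa
Final effective stress: σ'_f = 44.825 + 125.75 = 170.57 kPa.
σ'_f = 170.57 ≤ σ'_p = 225 kPa, so the clay remains overconsolidated and only the recompression index applies:
S_c = C_r·H/(1+e₀)·log₁₀(σ'_f/σ'_0) = 0.065×3.3/1.67×log₁₀(170.57/44.825)
    = 0.12844 × 0.58038 = 0.07454 m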